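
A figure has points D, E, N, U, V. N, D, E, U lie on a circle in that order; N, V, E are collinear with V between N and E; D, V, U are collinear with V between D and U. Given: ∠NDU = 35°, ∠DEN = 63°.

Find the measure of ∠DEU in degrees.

1. ∠DUN = 63°  [same arc ND]
2. ∠DNU = 82°  [△NDU]
3. ∠DEU = 98°  [cyclic NDEU, opposite ∠N+∠E]

∠DEU = 98°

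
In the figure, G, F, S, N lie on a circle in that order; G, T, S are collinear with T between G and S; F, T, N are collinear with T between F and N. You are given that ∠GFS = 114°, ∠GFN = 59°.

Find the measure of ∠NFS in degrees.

1. ∠GNS = 66°  [cyclic GFSN, opposite ∠F+∠N]
2. ∠GSN = 59°  [same arc GN]
3. ∠NGS = 55°  [△GSN]
4. ∠NFS = 55°  [same arc SN]

∠NFS = 55°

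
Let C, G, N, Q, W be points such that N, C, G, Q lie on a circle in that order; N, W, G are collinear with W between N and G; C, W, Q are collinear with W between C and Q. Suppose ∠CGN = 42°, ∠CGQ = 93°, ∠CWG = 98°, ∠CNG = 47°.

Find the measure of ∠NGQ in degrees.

1. ∠CWN = 82°  [linear pair at W on NG]
2. ∠NCQ = 51°  [△NWC]
3. ∠NGQ = 51°  [same arc NQ]

∠NGQ = 51°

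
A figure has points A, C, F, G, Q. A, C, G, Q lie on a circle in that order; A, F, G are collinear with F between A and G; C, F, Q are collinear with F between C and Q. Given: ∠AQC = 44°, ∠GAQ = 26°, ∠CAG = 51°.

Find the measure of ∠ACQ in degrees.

∠ACQ = 59°

1. ∠AFQ = 110°  [△AFQ]
2. ∠CQG = 51°  [same arc CG]
3. ∠GFQ = 70°  [linear pair at F on AG]
4. ∠AGQ = 59°  [△GFQ]
5. ∠ACQ = 59°  [same arc AQ]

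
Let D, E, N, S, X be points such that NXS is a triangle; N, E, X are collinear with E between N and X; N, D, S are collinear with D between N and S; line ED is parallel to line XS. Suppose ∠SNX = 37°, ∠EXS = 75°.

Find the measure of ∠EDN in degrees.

1. ∠NXS = 75°  [E on ray XN]
2. ∠NSX = 68°  [△NXS]
3. ∠EDN = 68°  [ED∥XS, corresponding at D]

∠EDN = 68°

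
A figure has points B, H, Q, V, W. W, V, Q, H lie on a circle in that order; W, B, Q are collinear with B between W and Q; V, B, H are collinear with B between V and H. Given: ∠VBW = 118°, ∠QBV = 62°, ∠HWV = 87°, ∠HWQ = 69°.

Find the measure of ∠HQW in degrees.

∠HQW = 44°

1. ∠HBQ = 118°  [vertical angles at B]
2. ∠HQV = 93°  [cyclic WVQH, opposite ∠W+∠Q]
3. ∠HVQ = 69°  [same arc QH]
4. ∠QHV = 18°  [△VQH]
5. ∠HQW = 44°  [△QBH]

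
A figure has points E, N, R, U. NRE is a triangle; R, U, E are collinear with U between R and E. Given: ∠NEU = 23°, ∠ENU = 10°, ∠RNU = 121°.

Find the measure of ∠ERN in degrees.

∠ERN = 26°

1. ∠EUN = 147°  [△NUE]
2. ∠NUR = 33°  [linear pair at U on RE]
3. ∠NRU = 26°  [△NRU]
4. ∠ERN = 26°  [U on ray RE]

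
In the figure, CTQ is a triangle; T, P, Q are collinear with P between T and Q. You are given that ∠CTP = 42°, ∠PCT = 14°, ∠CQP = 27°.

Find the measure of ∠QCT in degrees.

1. ∠CTQ = 42°  [P on ray TQ]
2. ∠CQT = 27°  [P on ray QT]
3. ∠QCT = 111°  [△CTQ]

∠QCT = 111°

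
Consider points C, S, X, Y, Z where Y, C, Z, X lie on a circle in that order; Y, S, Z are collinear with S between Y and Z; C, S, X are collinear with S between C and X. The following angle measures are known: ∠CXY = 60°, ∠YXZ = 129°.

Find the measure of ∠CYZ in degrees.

∠CYZ = 69°

1. ∠CZY = 60°  [same arc YC]
2. ∠YCZ = 51°  [cyclic YCZX, opposite ∠C+∠X]
3. ∠CYZ = 69°  [△YCZ]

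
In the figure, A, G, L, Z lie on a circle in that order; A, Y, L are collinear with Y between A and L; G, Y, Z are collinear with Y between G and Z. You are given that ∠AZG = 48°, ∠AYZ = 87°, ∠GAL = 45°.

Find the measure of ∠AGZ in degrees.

∠AGZ = 42°

1. ∠GYL = 87°  [vertical angles at Y]
2. ∠AYG = 93°  [linear pair at Y on AL]
3. ∠AGZ = 42°  [△AYG]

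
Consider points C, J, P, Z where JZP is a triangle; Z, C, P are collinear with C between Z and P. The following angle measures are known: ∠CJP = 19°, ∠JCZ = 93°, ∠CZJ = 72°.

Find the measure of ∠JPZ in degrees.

∠JPZ = 74°

1. ∠JCP = 87°  [linear pair at C on ZP]
2. ∠CPJ = 74°  [△JCP]
3. ∠JPZ = 74°  [C on ray PZ]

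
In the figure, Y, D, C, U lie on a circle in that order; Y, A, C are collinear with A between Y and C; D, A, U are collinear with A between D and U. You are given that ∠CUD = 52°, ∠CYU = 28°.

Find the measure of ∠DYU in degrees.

1. ∠CDU = 28°  [same arc CU]
2. ∠DCU = 100°  [△DCU]
3. ∠DYU = 80°  [cyclic YDCU, opposite ∠Y+∠C]

∠DYU = 80°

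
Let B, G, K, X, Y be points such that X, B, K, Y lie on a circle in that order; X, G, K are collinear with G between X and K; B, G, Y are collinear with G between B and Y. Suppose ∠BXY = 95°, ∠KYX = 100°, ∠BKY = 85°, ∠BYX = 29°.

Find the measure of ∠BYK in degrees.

∠BYK = 71°

1. ∠KBX = 80°  [cyclic XBKY, opposite ∠B+∠Y]
2. ∠BKX = 29°  [same arc XB]
3. ∠BXK = 71°  [△XBK]
4. ∠BYK = 71°  [same arc BK]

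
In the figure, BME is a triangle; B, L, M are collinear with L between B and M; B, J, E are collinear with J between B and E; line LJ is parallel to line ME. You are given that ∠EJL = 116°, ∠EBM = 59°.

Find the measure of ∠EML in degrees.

1. ∠BJL = 64°  [linear pair at J on BE]
2. ∠JBL = 59°  [L on BM, J on BE]
3. ∠BLJ = 57°  [△BLJ]
4. ∠JLM = 123°  [linear pair at L on BM]
5. ∠EML = 57°  [LJ∥ME, co-interior at M–L]

∠EML = 57°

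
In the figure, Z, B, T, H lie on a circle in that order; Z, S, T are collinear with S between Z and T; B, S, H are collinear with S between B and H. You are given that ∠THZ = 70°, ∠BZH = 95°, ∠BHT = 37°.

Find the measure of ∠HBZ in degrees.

1. ∠TBZ = 110°  [cyclic ZBTH, opposite ∠B+∠H]
2. ∠BZT = 37°  [same arc BT]
3. ∠BTZ = 33°  [△ZBT]
4. ∠BHZ = 33°  [same arc ZB]
5. ∠HBZ = 52°  [△ZBH]

∠HBZ = 52°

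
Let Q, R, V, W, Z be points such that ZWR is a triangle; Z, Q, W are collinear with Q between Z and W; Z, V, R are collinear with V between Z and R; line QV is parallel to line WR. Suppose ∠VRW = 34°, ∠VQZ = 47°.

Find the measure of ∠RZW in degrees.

∠RZW = 99°

1. ∠WRZ = 34°  [V on ray RZ]
2. ∠RWZ = 47°  [QV∥WR, corresponding at Q]
3. ∠RZW = 99°  [△ZWR]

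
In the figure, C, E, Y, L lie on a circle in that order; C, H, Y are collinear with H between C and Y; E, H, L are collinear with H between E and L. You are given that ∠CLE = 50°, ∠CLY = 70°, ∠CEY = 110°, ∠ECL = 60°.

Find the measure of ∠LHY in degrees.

1. ∠CYE = 50°  [same arc CE]
2. ∠CEL = 70°  [△CEL]
3. ∠ECY = 20°  [△CEY]
4. ∠CYL = 70°  [same arc CL]
5. ∠ELY = 20°  [same arc EY]
6. ∠LHY = 90°  [△YHL]

∠LHY = 90°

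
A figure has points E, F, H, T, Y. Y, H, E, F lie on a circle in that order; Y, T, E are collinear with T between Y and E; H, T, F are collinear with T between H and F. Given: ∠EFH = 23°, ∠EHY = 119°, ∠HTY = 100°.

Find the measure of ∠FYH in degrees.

1. ∠EYH = 23°  [same arc HE]
2. ∠HEY = 38°  [△YHE]
3. ∠FHY = 57°  [△YTH]
4. ∠HFY = 38°  [same arc YH]
5. ∠FYH = 85°  [△YHF]

∠FYH = 85°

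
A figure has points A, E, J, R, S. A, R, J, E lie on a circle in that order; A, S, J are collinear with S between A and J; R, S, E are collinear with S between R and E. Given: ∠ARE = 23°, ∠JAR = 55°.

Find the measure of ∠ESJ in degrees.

1. ∠AJE = 23°  [same arc AE]
2. ∠JER = 55°  [same arc RJ]
3. ∠ESJ = 102°  [△JSE]

∠ESJ = 102°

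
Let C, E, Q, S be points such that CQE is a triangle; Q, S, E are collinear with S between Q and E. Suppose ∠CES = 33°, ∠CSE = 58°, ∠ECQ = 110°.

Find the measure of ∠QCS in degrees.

1. ∠CEQ = 33°  [S on ray EQ]
2. ∠CSQ = 122°  [linear pair at S on QE]
3. ∠CQE = 37°  [△CQE]
4. ∠CQS = 37°  [S on ray QE]
5. ∠QCS = 21°  [△CQS]

∠QCS = 21°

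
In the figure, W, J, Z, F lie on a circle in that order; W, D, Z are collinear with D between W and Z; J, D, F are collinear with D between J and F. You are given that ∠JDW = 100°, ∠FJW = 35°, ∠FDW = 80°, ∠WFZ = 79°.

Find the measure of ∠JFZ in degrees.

1. ∠FDZ = 100°  [vertical angles at D]
2. ∠FZW = 35°  [same arc WF]
3. ∠JFZ = 45°  [△ZDF]

∠JFZ = 45°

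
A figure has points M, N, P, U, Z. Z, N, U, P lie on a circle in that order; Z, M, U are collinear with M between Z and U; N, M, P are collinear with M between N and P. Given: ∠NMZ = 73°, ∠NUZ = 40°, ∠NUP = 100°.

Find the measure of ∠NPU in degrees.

1. ∠NMU = 107°  [linear pair at M on ZU]
2. ∠PNU = 33°  [△NMU]
3. ∠NPU = 47°  [△NUP]

∠NPU = 47°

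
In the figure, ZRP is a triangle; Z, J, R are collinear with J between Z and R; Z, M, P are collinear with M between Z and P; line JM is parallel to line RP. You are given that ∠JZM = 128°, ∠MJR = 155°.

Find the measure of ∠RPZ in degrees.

∠RPZ = 27°

1. ∠MJZ = 25°  [linear pair at J on ZR]
2. ∠JMZ = 27°  [△ZJM]
3. ∠RPZ = 27°  [JM∥RP, corresponding at M]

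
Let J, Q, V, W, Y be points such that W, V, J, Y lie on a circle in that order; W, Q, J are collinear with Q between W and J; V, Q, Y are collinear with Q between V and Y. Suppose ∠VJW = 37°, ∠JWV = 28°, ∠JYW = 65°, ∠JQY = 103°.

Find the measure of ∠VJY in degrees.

∠VJY = 86°

1. ∠VYW = 37°  [same arc WV]
2. ∠JYV = 28°  [same arc VJ]
3. ∠WQY = 77°  [linear pair at Q on WJ]
4. ∠JWY = 66°  [△WQY]
5. ∠JVY = 66°  [same arc JY]
6. ∠VJY = 86°  [△VJY]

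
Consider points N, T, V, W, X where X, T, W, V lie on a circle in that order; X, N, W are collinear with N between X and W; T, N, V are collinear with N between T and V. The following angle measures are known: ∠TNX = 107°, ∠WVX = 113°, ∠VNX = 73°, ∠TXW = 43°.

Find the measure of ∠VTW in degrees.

1. ∠TNW = 73°  [linear pair at N on XW]
2. ∠WTX = 67°  [cyclic XTWV, opposite ∠T+∠V]
3. ∠TWX = 70°  [△XTW]
4. ∠VTW = 37°  [△TNW]

∠VTW = 37°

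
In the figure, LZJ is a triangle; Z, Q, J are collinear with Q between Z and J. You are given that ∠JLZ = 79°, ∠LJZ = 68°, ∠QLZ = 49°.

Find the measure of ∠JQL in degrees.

1. ∠JZL = 33°  [△LZJ]
2. ∠LZQ = 33°  [Q on ray ZJ]
3. ∠LQZ = 98°  [△LZQ]
4. ∠JQL = 82°  [linear pair at Q on ZJ]

∠JQL = 82°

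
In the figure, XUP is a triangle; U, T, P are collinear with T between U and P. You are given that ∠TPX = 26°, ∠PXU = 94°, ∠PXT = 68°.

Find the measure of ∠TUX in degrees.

1. ∠UPX = 26°  [T on ray PU]
2. ∠PUX = 60°  [△XUP]
3. ∠TUX = 60°  [T on ray UP]

∠TUX = 60°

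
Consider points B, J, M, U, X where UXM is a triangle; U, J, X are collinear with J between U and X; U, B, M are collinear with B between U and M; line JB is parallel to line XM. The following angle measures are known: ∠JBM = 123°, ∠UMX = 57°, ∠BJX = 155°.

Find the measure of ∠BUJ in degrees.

1. ∠JBU = 57°  [linear pair at B on UM]
2. ∠BJU = 25°  [linear pair at J on UX]
3. ∠BUJ = 98°  [△UJB]

∠BUJ = 98°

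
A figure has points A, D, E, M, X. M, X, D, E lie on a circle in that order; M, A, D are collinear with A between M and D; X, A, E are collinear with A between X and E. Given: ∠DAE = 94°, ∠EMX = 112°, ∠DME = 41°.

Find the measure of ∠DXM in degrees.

∠DXM = 56°

1. ∠MAX = 94°  [vertical angles at A]
2. ∠EDX = 68°  [cyclic MXDE, opposite ∠M+∠D]
3. ∠DXE = 41°  [same arc DE]
4. ∠DAX = 86°  [linear pair at A on MD]
5. ∠DEX = 71°  [△XDE]
6. ∠MDX = 53°  [△XAD]
7. ∠DMX = 71°  [same arc XD]
8. ∠DXM = 56°  [△MXD]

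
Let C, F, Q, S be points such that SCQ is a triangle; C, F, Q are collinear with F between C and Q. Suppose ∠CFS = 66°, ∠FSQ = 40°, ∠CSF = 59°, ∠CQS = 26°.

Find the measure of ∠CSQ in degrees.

1. ∠FCS = 55°  [△SCF]
2. ∠QCS = 55°  [F on ray CQ]
3. ∠CSQ = 99°  [△SCQ]

∠CSQ = 99°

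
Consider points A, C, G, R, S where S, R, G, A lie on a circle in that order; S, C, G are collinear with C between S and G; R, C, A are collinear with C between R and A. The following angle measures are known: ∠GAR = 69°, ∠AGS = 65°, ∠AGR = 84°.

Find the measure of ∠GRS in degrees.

1. ∠ARG = 27°  [△RGA]
2. ∠ASG = 27°  [same arc GA]
3. ∠GAS = 88°  [△SGA]
4. ∠GRS = 92°  [cyclic SRGA, opposite ∠R+∠A]

∠GRS = 92°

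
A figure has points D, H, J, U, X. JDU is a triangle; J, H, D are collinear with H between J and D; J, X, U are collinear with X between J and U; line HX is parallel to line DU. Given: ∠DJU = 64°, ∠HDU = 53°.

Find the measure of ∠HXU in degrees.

∠HXU = 117°

1. ∠JDU = 53°  [H on ray DJ]
2. ∠DUJ = 63°  [△JDU]
3. ∠HXJ = 63°  [HX∥DU, corresponding at X]
4. ∠HXU = 117°  [linear pair at X on JU]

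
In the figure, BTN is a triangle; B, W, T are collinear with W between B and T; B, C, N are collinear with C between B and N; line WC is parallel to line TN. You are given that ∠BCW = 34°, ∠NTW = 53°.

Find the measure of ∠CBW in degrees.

1. ∠BNT = 34°  [WC∥TN, corresponding at C]
2. ∠BTN = 53°  [W on ray TB]
3. ∠NBT = 93°  [△BTN]
4. ∠CBW = 93°  [W on BT, C on BN]

∠CBW = 93°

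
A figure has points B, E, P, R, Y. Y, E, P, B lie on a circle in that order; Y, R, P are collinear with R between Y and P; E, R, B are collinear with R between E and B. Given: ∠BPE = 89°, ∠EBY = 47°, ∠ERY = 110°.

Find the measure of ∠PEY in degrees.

1. ∠BYE = 91°  [cyclic YEPB, opposite ∠Y+∠P]
2. ∠EPY = 47°  [same arc YE]
3. ∠BEY = 42°  [△YEB]
4. ∠EYP = 28°  [△YRE]
5. ∠PEY = 105°  [△YEP]

∠PEY = 105°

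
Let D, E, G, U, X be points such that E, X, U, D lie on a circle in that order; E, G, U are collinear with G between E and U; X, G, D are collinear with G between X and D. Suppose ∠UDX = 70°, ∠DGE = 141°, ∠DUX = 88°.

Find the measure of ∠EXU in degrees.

1. ∠UEX = 70°  [same arc XU]
2. ∠DXU = 22°  [△XUD]
3. ∠UGX = 141°  [vertical angles at G]
4. ∠EUX = 17°  [△XGU]
5. ∠EXU = 93°  [△EXU]

∠EXU = 93°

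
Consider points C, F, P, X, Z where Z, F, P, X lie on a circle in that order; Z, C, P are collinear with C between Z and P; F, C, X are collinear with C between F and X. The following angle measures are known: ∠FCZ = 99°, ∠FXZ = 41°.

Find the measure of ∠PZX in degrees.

1. ∠PCX = 99°  [vertical angles at C]
2. ∠XCZ = 81°  [linear pair at C on ZP]
3. ∠PZX = 58°  [△ZCX]

∠PZX = 58°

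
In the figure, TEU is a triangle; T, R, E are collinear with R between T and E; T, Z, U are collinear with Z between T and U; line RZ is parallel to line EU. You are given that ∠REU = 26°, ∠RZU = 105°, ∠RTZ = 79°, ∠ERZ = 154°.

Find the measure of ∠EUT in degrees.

∠EUT = 75°

1. ∠TEU = 26°  [R on ray ET]
2. ∠ETU = 79°  [R on TE, Z on TU]
3. ∠EUT = 75°  [△TEU]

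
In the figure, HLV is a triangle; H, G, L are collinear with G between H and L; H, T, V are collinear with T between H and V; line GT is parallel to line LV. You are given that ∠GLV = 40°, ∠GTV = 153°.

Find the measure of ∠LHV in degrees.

1. ∠HLV = 40°  [G on ray LH]
2. ∠GTH = 27°  [linear pair at T on HV]
3. ∠HGT = 40°  [GT∥LV, corresponding at G]
4. ∠GHT = 113°  [△HGT]
5. ∠LHV = 113°  [G on HL, T on HV]

∠LHV = 113°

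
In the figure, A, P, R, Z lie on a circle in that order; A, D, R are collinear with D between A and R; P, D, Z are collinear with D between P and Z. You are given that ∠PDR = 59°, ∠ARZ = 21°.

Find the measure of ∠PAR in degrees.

∠PAR = 38°

1. ∠ADP = 121°  [linear pair at D on AR]
2. ∠APZ = 21°  [same arc AZ]
3. ∠PAR = 38°  [△ADP]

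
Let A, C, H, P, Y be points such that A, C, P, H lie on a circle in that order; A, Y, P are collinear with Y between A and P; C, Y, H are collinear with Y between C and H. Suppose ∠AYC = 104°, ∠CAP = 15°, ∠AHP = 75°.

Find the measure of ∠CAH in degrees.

1. ∠ACH = 61°  [△AYC]
2. ∠ACP = 105°  [cyclic ACPH, opposite ∠C+∠H]
3. ∠APC = 60°  [△ACP]
4. ∠AHC = 60°  [same arc AC]
5. ∠CAH = 59°  [△ACH]

∠CAH = 59°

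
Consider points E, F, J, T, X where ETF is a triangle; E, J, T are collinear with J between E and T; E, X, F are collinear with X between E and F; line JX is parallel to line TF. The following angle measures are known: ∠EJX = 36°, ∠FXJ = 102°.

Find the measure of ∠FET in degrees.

1. ∠EXJ = 78°  [linear pair at X on EF]
2. ∠JEX = 66°  [△EJX]
3. ∠FET = 66°  [J on ET, X on EF]

∠FET = 66°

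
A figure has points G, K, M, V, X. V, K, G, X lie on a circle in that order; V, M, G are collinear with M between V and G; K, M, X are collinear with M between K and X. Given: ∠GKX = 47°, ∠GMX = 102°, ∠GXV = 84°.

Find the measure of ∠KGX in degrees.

1. ∠GVX = 47°  [same arc GX]
2. ∠VGX = 49°  [△VGX]
3. ∠GXK = 29°  [△GMX]
4. ∠KGX = 104°  [△KGX]

∠KGX = 104°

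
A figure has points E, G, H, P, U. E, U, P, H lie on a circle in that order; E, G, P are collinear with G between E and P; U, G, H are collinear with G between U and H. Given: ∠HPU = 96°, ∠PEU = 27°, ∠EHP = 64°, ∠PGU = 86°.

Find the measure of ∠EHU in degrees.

1. ∠EUP = 116°  [cyclic EUPH, opposite ∠U+∠H]
2. ∠EPU = 37°  [△EUP]
3. ∠EHU = 37°  [same arc EU]

∠EHU = 37°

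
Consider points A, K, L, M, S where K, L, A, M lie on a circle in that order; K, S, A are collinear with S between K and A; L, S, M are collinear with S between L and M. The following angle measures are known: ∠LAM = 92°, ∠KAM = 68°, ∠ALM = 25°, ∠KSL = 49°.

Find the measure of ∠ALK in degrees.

∠ALK = 93°

1. ∠KLM = 68°  [same arc KM]
2. ∠ASL = 131°  [linear pair at S on KA]
3. ∠AKL = 63°  [△KSL]
4. ∠KAL = 24°  [△LSA]
5. ∠ALK = 93°  [△KLA]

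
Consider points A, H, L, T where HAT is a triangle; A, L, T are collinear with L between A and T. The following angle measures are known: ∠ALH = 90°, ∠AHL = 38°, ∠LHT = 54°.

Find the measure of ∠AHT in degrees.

1. ∠HAL = 52°  [△HAL]
2. ∠HLT = 90°  [linear pair at L on AT]
3. ∠HTL = 36°  [△HLT]
4. ∠HAT = 52°  [L on ray AT]
5. ∠ATH = 36°  [L on ray TA]
6. ∠AHT = 92°  [△HAT]

∠AHT = 92°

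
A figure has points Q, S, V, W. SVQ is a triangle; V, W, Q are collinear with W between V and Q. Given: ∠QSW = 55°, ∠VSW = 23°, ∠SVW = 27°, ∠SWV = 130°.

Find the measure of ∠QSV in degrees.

1. ∠QVS = 27°  [W on ray VQ]
2. ∠QWS = 50°  [linear pair at W on VQ]
3. ∠SQW = 75°  [△SWQ]
4. ∠SQV = 75°  [W on ray QV]
5. ∠QSV = 78°  [△SVQ]

∠QSV = 78°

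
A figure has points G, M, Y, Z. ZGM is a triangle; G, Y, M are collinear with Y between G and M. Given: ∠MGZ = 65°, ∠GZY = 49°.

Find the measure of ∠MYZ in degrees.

1. ∠YGZ = 65°  [Y on ray GM]
2. ∠GYZ = 66°  [△ZGY]
3. ∠MYZ = 114°  [linear pair at Y on GM]

∠MYZ = 114°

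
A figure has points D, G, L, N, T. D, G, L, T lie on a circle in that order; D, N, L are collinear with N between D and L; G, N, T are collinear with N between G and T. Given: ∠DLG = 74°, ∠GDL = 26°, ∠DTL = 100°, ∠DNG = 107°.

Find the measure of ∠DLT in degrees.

∠DLT = 47°

1. ∠GTL = 26°  [same arc GL]
2. ∠LNT = 107°  [vertical angles at N]
3. ∠DLT = 47°  [△LNT]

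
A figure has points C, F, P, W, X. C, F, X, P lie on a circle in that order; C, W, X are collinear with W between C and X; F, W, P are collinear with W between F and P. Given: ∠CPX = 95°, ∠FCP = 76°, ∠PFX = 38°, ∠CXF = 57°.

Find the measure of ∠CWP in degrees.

∠CWP = 85°

1. ∠PCX = 38°  [same arc XP]
2. ∠CPF = 57°  [same arc CF]
3. ∠CWP = 85°  [△CWP]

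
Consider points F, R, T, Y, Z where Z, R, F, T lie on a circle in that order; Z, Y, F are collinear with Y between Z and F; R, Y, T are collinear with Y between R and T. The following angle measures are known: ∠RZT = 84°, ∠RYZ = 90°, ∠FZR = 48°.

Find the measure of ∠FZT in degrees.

1. ∠RFT = 96°  [cyclic ZRFT, opposite ∠Z+∠F]
2. ∠FTR = 48°  [same arc RF]
3. ∠FRT = 36°  [△RFT]
4. ∠FZT = 36°  [same arc FT]

∠FZT = 36°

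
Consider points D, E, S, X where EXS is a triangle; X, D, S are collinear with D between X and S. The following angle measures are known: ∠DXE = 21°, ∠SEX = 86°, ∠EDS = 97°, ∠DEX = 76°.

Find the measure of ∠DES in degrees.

1. ∠EXS = 21°  [D on ray XS]
2. ∠ESX = 73°  [△EXS]
3. ∠DSE = 73°  [D on ray SX]
4. ∠DES = 10°  [△EDS]

∠DES = 10°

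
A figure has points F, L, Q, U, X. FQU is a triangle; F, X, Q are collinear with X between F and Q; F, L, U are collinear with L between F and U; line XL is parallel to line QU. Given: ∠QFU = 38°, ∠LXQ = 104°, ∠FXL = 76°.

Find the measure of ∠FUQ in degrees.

1. ∠LFX = 38°  [X on FQ, L on FU]
2. ∠FLX = 66°  [△FXL]
3. ∠FUQ = 66°  [XL∥QU, corresponding at L]

∠FUQ = 66°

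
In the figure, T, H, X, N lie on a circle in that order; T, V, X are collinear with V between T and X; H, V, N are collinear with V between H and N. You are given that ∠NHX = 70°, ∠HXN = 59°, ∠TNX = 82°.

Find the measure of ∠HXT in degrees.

1. ∠HNX = 51°  [△HXN]
2. ∠THX = 98°  [cyclic THXN, opposite ∠H+∠N]
3. ∠HTX = 51°  [same arc HX]
4. ∠HXT = 31°  [△THX]

∠HXT = 31°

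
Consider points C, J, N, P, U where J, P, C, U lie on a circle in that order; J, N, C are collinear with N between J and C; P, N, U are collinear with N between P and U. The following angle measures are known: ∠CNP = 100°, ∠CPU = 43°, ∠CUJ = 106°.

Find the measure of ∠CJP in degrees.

1. ∠JCP = 37°  [△PNC]
2. ∠CPJ = 74°  [cyclic JPCU, opposite ∠P+∠U]
3. ∠CJP = 69°  [△JPC]

∠CJP = 69°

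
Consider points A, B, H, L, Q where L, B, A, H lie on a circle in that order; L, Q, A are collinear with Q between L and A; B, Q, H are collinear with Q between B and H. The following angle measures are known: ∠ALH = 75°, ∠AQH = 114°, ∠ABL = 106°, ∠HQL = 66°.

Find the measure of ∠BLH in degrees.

∠BLH = 110°

1. ∠BHL = 39°  [△LQH]
2. ∠AHL = 74°  [cyclic LBAH, opposite ∠B+∠H]
3. ∠HAL = 31°  [△LAH]
4. ∠HBL = 31°  [same arc LH]
5. ∠BLH = 110°  [△LBH]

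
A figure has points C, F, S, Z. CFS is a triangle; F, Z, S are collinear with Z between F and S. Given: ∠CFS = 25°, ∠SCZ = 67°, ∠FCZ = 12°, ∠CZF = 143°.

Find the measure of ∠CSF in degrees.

1. ∠CZS = 37°  [linear pair at Z on FS]
2. ∠CSZ = 76°  [△CZS]
3. ∠CSF = 76°  [Z on ray SF]

∠CSF = 76°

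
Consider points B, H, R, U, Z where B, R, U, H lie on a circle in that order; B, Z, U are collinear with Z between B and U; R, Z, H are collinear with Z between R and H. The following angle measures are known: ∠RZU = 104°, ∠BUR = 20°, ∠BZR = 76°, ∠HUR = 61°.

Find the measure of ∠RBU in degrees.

∠RBU = 63°

1. ∠HRU = 56°  [△RZU]
2. ∠RHU = 63°  [△RUH]
3. ∠RBU = 63°  [same arc RU]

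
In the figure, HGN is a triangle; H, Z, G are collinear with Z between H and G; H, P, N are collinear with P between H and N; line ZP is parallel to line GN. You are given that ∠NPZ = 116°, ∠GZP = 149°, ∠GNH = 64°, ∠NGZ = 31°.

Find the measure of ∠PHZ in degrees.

∠PHZ = 85°

1. ∠HPZ = 64°  [linear pair at P on HN]
2. ∠HZP = 31°  [linear pair at Z on HG]
3. ∠PHZ = 85°  [△HZP]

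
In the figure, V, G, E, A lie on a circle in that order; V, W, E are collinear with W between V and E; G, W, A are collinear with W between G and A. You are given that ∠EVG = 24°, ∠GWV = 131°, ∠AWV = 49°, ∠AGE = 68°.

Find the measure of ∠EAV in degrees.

∠EAV = 87°

1. ∠EAG = 24°  [same arc GE]
2. ∠AWE = 131°  [vertical angles at W]
3. ∠AVE = 68°  [same arc EA]
4. ∠AEV = 25°  [△EWA]
5. ∠EAV = 87°  [△VEA]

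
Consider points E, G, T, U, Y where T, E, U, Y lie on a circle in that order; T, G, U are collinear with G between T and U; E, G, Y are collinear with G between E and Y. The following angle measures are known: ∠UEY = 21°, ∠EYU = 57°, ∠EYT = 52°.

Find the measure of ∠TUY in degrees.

∠TUY = 50°

1. ∠UTY = 21°  [same arc UY]
2. ∠TGY = 107°  [△TGY]
3. ∠UGY = 73°  [linear pair at G on TU]
4. ∠TUY = 50°  [△UGY]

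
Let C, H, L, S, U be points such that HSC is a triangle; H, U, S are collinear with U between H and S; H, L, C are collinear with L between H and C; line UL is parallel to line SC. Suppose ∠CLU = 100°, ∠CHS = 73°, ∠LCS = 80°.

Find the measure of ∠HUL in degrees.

∠HUL = 27°

1. ∠HLU = 80°  [linear pair at L on HC]
2. ∠LHU = 73°  [U on HS, L on HC]
3. ∠HUL = 27°  [△HUL]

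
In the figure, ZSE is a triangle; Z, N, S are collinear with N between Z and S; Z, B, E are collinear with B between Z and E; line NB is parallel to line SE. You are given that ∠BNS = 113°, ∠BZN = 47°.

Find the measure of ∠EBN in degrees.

1. ∠BNZ = 67°  [linear pair at N on ZS]
2. ∠NBZ = 66°  [△ZNB]
3. ∠EBN = 114°  [linear pair at B on ZE]

∠EBN = 114°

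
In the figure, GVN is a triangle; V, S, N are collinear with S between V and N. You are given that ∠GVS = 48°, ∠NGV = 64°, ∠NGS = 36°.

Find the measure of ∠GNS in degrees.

∠GNS = 68°

1. ∠GVN = 48°  [S on ray VN]
2. ∠GNV = 68°  [△GVN]
3. ∠GNS = 68°  [S on ray NV]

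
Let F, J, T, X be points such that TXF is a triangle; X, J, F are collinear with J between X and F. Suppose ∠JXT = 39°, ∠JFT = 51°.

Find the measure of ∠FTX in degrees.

∠FTX = 90°

1. ∠FXT = 39°  [J on ray XF]
2. ∠TFX = 51°  [J on ray FX]
3. ∠FTX = 90°  [△TXF]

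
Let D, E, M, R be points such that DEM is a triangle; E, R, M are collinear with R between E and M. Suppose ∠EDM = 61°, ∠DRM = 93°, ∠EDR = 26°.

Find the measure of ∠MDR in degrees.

1. ∠DRE = 87°  [linear pair at R on EM]
2. ∠DER = 67°  [△DER]
3. ∠DEM = 67°  [R on ray EM]
4. ∠DME = 52°  [△DEM]
5. ∠DMR = 52°  [R on ray ME]
6. ∠MDR = 35°  [△DRM]

∠MDR = 35°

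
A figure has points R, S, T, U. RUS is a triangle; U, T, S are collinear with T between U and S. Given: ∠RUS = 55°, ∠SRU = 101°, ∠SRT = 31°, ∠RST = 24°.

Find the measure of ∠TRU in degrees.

∠TRU = 70°

1. ∠RUT = 55°  [T on ray US]
2. ∠RTS = 125°  [△RTS]
3. ∠RTU = 55°  [linear pair at T on US]
4. ∠TRU = 70°  [△RUT]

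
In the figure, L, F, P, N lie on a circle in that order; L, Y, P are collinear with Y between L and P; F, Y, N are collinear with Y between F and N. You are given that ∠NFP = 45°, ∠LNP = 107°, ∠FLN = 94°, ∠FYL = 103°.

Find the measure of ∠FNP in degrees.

1. ∠NLP = 45°  [same arc PN]
2. ∠LPN = 28°  [△LPN]
3. ∠NYP = 103°  [vertical angles at Y]
4. ∠FNP = 49°  [△PYN]

∠FNP = 49°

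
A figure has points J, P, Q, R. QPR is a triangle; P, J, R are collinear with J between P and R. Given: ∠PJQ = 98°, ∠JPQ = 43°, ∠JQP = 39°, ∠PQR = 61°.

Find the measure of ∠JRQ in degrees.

1. ∠QPR = 43°  [J on ray PR]
2. ∠PRQ = 76°  [△QPR]
3. ∠JRQ = 76°  [J on ray RP]

∠JRQ = 76°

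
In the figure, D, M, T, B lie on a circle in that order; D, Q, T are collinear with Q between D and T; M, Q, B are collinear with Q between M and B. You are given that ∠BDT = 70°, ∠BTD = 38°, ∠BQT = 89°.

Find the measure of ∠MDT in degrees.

1. ∠BMD = 38°  [same arc DB]
2. ∠DQM = 89°  [vertical angles at Q]
3. ∠MDT = 53°  [△DQM]

∠MDT = 53°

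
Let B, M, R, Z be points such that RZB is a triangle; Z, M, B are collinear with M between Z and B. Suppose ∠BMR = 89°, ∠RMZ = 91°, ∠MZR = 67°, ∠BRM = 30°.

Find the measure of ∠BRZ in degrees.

1. ∠MBR = 61°  [△RMB]
2. ∠BZR = 67°  [M on ray ZB]
3. ∠RBZ = 61°  [M on ray BZ]
4. ∠BRZ = 52°  [△RZB]

∠BRZ = 52°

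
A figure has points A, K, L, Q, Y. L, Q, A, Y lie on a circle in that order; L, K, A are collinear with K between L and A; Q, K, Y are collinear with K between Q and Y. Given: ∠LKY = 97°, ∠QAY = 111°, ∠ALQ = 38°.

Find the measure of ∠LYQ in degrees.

∠LYQ = 52°

1. ∠AKQ = 97°  [vertical angles at K]
2. ∠QLY = 69°  [cyclic LQAY, opposite ∠L+∠A]
3. ∠LKQ = 83°  [linear pair at K on LA]
4. ∠LQY = 59°  [△LKQ]
5. ∠LYQ = 52°  [△LQY]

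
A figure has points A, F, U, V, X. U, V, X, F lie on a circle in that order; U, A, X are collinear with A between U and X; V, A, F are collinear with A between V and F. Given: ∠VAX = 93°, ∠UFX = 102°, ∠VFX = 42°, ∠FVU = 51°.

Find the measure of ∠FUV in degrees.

1. ∠UVX = 78°  [cyclic UVXF, opposite ∠V+∠F]
2. ∠VUX = 42°  [same arc VX]
3. ∠UXV = 60°  [△UVX]
4. ∠UFV = 60°  [same arc UV]
5. ∠FUV = 69°  [△UVF]

∠FUV = 69°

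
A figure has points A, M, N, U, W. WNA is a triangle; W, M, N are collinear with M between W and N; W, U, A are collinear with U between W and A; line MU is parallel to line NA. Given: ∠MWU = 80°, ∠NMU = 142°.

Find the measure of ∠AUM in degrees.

1. ∠UMW = 38°  [linear pair at M on WN]
2. ∠MUW = 62°  [△WMU]
3. ∠AUM = 118°  [linear pair at U on WA]

∠AUM = 118°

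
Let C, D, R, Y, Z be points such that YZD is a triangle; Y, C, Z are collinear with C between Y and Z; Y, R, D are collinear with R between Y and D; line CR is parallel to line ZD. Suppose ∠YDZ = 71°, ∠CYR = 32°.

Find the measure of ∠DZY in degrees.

1. ∠CRY = 71°  [CR∥ZD, corresponding at R]
2. ∠RCY = 77°  [△YCR]
3. ∠DZY = 77°  [CR∥ZD, corresponding at C]

∠DZY = 77°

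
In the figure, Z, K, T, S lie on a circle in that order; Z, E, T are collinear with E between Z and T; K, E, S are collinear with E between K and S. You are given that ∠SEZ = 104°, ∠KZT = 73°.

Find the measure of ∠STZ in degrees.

∠STZ = 31°

1. ∠SET = 76°  [linear pair at E on ZT]
2. ∠KST = 73°  [same arc KT]
3. ∠STZ = 31°  [△TES]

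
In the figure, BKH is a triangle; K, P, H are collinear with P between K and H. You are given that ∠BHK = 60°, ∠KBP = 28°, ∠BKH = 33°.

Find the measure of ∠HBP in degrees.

∠HBP = 59°

1. ∠BHP = 60°  [P on ray HK]
2. ∠BKP = 33°  [P on ray KH]
3. ∠BPK = 119°  [△BKP]
4. ∠BPH = 61°  [linear pair at P on KH]
5. ∠HBP = 59°  [△BPH]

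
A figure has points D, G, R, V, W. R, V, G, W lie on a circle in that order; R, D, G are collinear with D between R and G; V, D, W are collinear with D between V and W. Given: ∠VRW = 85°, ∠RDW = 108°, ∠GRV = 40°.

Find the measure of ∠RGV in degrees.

1. ∠VGW = 95°  [cyclic RVGW, opposite ∠R+∠G]
2. ∠GDV = 108°  [vertical angles at D]
3. ∠GWV = 40°  [same arc VG]
4. ∠GVW = 45°  [△VGW]
5. ∠RGV = 27°  [△VDG]

∠RGV = 27°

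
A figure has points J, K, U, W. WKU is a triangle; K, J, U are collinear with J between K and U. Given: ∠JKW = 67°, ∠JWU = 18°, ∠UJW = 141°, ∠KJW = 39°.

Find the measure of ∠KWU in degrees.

∠KWU = 92°

1. ∠UKW = 67°  [J on ray KU]
2. ∠JUW = 21°  [△WJU]
3. ∠KUW = 21°  [J on ray UK]
4. ∠KWU = 92°  [△WKU]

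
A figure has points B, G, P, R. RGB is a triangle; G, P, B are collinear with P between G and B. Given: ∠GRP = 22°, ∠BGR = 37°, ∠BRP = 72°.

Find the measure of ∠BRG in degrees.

1. ∠PGR = 37°  [P on ray GB]
2. ∠GPR = 121°  [△RGP]
3. ∠BPR = 59°  [linear pair at P on GB]
4. ∠PBR = 49°  [△RPB]
5. ∠GBR = 49°  [P on ray BG]
6. ∠BRG = 94°  [△RGB]

∠BRG = 94°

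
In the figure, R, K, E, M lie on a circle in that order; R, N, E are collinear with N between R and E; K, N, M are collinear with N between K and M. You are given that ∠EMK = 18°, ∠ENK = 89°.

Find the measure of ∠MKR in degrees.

1. ∠ERK = 18°  [same arc KE]
2. ∠KNR = 91°  [linear pair at N on RE]
3. ∠MKR = 71°  [△RNK]

∠MKR = 71°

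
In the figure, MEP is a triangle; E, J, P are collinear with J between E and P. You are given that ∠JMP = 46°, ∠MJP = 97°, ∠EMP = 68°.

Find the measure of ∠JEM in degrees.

1. ∠JPM = 37°  [△MJP]
2. ∠EPM = 37°  [J on ray PE]
3. ∠MEP = 75°  [△MEP]
4. ∠JEM = 75°  [J on ray EP]

∠JEM = 75°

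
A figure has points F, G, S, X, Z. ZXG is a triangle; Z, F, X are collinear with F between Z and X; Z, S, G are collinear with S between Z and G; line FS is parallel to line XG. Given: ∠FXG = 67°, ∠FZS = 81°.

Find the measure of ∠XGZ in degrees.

∠XGZ = 32°

1. ∠GXZ = 67°  [F on ray XZ]
2. ∠GZX = 81°  [F on ZX, S on ZG]
3. ∠XGZ = 32°  [△ZXG]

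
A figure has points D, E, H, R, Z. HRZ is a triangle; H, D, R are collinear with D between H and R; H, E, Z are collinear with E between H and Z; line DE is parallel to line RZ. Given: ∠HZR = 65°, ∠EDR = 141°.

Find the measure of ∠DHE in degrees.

1. ∠DEH = 65°  [DE∥RZ, corresponding at E]
2. ∠EDH = 39°  [linear pair at D on HR]
3. ∠DHE = 76°  [△HDE]

∠DHE = 76°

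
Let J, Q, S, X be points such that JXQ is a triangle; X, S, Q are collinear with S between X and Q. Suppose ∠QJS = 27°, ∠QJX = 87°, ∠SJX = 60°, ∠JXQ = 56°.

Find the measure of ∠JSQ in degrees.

1. ∠JQX = 37°  [△JXQ]
2. ∠JQS = 37°  [S on ray QX]
3. ∠JSQ = 116°  [△JSQ]

∠JSQ = 116°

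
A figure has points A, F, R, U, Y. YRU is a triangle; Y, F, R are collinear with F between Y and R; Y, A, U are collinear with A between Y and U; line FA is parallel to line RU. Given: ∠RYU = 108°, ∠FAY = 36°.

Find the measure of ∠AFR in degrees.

1. ∠AYF = 108°  [F on YR, A on YU]
2. ∠AFY = 36°  [△YFA]
3. ∠AFR = 144°  [linear pair at F on YR]

∠AFR = 144°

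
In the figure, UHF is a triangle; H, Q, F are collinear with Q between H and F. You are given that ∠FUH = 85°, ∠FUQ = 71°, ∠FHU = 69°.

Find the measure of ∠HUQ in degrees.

∠HUQ = 14°

1. ∠HFU = 26°  [△UHF]
2. ∠QHU = 69°  [Q on ray HF]
3. ∠QFU = 26°  [Q on ray FH]
4. ∠FQU = 83°  [△UQF]
5. ∠HQU = 97°  [linear pair at Q on HF]
6. ∠HUQ = 14°  [△UHQ]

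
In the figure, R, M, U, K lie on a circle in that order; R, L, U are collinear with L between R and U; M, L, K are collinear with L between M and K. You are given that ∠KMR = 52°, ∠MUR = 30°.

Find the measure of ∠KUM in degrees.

1. ∠MKR = 30°  [same arc RM]
2. ∠KRM = 98°  [△RMK]
3. ∠KUM = 82°  [cyclic RMUK, opposite ∠R+∠U]

∠KUM = 82°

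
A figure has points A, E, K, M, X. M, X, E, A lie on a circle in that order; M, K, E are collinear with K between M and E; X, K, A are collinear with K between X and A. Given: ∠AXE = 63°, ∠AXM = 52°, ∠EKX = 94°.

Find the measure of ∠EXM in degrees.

1. ∠AME = 63°  [same arc EA]
2. ∠AEM = 52°  [same arc MA]
3. ∠EAM = 65°  [△MEA]
4. ∠EXM = 115°  [cyclic MXEA, opposite ∠X+∠A]

∠EXM = 115°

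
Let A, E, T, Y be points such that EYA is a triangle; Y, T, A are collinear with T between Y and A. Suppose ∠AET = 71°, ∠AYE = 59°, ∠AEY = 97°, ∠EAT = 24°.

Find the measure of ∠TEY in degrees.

∠TEY = 26°

1. ∠ATE = 85°  [△ETA]
2. ∠EYT = 59°  [T on ray YA]
3. ∠ETY = 95°  [linear pair at T on YA]
4. ∠TEY = 26°  [△EYT]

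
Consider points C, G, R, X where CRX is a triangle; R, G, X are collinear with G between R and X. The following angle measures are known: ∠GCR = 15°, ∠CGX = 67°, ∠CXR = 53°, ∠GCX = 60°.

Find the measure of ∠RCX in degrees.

1. ∠CGR = 113°  [linear pair at G on RX]
2. ∠CRG = 52°  [△CRG]
3. ∠CRX = 52°  [G on ray RX]
4. ∠RCX = 75°  [△CRX]

∠RCX = 75°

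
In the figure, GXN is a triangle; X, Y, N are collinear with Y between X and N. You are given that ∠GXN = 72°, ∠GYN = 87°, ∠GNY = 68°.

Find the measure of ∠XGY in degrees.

1. ∠GXY = 72°  [Y on ray XN]
2. ∠GYX = 93°  [linear pair at Y on XN]
3. ∠XGY = 15°  [△GXY]

∠XGY = 15°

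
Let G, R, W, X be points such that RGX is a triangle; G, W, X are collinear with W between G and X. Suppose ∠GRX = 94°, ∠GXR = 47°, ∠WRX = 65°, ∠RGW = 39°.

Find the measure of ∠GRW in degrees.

∠GRW = 29°

1. ∠RXW = 47°  [W on ray XG]
2. ∠RWX = 68°  [△RWX]
3. ∠GWR = 112°  [linear pair at W on GX]
4. ∠GRW = 29°  [△RGW]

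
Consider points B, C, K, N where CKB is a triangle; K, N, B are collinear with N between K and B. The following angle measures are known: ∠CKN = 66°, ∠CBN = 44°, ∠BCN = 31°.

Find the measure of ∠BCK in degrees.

∠BCK = 70°

1. ∠BKC = 66°  [N on ray KB]
2. ∠CBK = 44°  [N on ray BK]
3. ∠BCK = 70°  [△CKB]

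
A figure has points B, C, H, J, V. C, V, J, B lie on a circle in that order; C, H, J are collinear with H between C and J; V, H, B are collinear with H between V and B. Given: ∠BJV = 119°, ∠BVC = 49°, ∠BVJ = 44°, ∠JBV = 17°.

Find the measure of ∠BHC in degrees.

1. ∠BCV = 61°  [cyclic CVJB, opposite ∠C+∠J]
2. ∠CBV = 70°  [△CVB]
3. ∠BCJ = 44°  [same arc JB]
4. ∠BHC = 66°  [△CHB]

∠BHC = 66°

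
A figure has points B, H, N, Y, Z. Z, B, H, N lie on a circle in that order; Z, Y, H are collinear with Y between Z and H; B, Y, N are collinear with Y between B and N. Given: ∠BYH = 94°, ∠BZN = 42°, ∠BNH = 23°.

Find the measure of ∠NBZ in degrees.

∠NBZ = 71°

1. ∠BYZ = 86°  [linear pair at Y on ZH]
2. ∠BZH = 23°  [same arc BH]
3. ∠NBZ = 71°  [△ZYB]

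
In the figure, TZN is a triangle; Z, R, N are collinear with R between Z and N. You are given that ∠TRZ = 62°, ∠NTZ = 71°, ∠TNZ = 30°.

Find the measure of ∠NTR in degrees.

∠NTR = 32°

1. ∠NRT = 118°  [linear pair at R on ZN]
2. ∠RNT = 30°  [R on ray NZ]
3. ∠NTR = 32°  [△TRN]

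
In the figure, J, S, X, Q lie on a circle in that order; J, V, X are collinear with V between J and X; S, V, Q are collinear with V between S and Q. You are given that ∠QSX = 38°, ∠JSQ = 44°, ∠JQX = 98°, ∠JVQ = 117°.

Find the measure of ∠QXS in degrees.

∠QXS = 69°

1. ∠JXQ = 44°  [same arc JQ]
2. ∠QVX = 63°  [linear pair at V on JX]
3. ∠SQX = 73°  [△XVQ]
4. ∠QXS = 69°  [△SXQ]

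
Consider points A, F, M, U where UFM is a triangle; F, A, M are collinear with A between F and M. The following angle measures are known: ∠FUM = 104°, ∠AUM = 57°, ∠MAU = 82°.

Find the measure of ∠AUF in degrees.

∠AUF = 47°

1. ∠AMU = 41°  [△UAM]
2. ∠FAU = 98°  [linear pair at A on FM]
3. ∠FMU = 41°  [A on ray MF]
4. ∠MFU = 35°  [△UFM]
5. ∠AFU = 35°  [A on ray FM]
6. ∠AUF = 47°  [△UFA]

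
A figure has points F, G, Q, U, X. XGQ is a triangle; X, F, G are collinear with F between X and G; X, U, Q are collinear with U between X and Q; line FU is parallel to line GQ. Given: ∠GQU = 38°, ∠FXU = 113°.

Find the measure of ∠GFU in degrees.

1. ∠GQX = 38°  [U on ray QX]
2. ∠GXQ = 113°  [F on XG, U on XQ]
3. ∠QGX = 29°  [△XGQ]
4. ∠UFX = 29°  [FU∥GQ, corresponding at F]
5. ∠GFU = 151°  [linear pair at F on XG]

∠GFU = 151°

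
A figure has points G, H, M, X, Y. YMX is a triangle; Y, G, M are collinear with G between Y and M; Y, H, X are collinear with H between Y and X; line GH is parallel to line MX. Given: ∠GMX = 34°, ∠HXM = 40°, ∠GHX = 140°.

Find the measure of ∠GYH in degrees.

1. ∠XMY = 34°  [G on ray MY]
2. ∠GHY = 40°  [linear pair at H on YX]
3. ∠HGY = 34°  [GH∥MX, corresponding at G]
4. ∠GYH = 106°  [△YGH]

∠GYH = 106°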